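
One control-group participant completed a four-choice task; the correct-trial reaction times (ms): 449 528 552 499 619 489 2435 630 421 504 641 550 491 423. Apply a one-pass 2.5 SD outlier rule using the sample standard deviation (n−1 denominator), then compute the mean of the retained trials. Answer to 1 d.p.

n = 14, ΣRT = 9231, M = 659.357
Σ(x−M)² = 3460619.21; s = √(3460619.21/13) = 515.947
Cutoffs: 659.357 ± 2.5·515.947 → [-630.5, 1949.2]
Outside: 2435 → excluded.
Retained (n=13): Σ = 6796, mean = 6796/13 = 522.769

522.8 ms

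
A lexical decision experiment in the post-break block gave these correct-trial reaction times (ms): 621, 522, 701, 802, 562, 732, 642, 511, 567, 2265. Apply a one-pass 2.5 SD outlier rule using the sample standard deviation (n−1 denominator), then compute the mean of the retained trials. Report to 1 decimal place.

n = 10, ΣRT = 7925, M = 792.500
Σ(x−M)² = 2488834.50; s = √(2488834.50/9) = 525.868
Cutoffs: 792.500 ± 2.5·525.868 → [-522.2, 2107.2]
Outside: 2265 → excluded.
Retained (n=9): Σ = 5660, mean = 5660/9 = 628.889

628.9 ms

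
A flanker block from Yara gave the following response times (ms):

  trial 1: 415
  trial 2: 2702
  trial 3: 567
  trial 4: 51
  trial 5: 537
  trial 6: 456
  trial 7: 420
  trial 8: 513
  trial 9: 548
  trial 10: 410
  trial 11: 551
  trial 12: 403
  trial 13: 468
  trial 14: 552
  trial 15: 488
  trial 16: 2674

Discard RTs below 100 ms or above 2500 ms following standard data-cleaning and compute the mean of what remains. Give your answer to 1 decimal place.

486.8 ms

Excluded: 51, 2674, 2702
Retained (n=13): Σ = 6328
Mean = 6328/13 = 486.7692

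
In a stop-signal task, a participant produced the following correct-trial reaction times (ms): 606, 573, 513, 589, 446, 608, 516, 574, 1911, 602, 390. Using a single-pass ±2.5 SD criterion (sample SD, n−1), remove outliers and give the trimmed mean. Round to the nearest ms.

542 ms

n = 11, ΣRT = 7328, M = 666.182
Σ(x−M)² = 1754611.64; s = √(1754611.64/10) = 418.881
Cutoffs: 666.182 ± 2.5·418.881 → [-381.0, 1713.4]
Outside: 1911 → excluded.
Retained (n=10): Σ = 5417, mean = 5417/10 = 541.700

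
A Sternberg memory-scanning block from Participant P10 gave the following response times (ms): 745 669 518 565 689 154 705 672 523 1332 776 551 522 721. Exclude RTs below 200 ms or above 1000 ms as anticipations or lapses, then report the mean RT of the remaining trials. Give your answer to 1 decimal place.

638.0 ms

Excluded: 154, 1332
Retained (n=12): Σ = 7656
Mean = 7656/12 = 638.0000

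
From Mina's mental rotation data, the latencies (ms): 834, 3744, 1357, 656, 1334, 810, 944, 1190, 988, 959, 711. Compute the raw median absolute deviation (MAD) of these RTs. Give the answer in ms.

231 ms

Sorted: 656, 711, 810, 834, 944, 959, 988, 1190, 1334, 1357, 3744 → median = 959
|x − 959|: 125, 2785, 398, 303, 375, 149, 15, 231, 29, 0, 248
Sorted deviations: 0, 15, 29, 125, 149, 231, 248, 303, 375, 398, 2785 → MAD = 231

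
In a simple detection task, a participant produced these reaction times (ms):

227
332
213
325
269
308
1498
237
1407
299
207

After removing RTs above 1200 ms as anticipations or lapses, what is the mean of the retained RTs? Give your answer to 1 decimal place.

268.6 ms

Excluded: 1407, 1498
Retained (n=9): Σ = 2417
Mean = 2417/9 = 268.5556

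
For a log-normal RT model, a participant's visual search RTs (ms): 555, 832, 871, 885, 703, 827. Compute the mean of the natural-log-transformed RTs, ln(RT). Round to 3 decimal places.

ln(RT): 6.3190, 6.7238, 6.7696, 6.7856, 6.5554, 6.7178
Σ ln(RT) = 39.8712
Mean = 39.8712/6 = 6.64520

6.645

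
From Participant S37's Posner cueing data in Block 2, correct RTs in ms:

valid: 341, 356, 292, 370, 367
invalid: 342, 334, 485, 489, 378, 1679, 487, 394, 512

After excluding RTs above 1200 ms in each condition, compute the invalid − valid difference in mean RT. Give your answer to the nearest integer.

invalid: exclude 1679
M(valid) = 1726/5 = 345.200
M(invalid) = 3421/8 = 427.625
Difference = 427.625 − 345.200 = 82.425 ms

82 ms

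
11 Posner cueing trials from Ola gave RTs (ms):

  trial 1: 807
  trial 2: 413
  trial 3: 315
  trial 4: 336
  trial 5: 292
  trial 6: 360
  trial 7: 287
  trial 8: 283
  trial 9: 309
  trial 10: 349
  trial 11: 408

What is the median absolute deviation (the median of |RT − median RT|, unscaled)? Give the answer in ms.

44 ms

Sorted: 283, 287, 292, 309, 315, 336, 349, 360, 408, 413, 807 → median = 336
|x − 336|: 471, 77, 21, 0, 44, 24, 49, 53, 27, 13, 72
Sorted deviations: 0, 13, 21, 24, 27, 44, 49, 53, 72, 77, 471 → MAD = 44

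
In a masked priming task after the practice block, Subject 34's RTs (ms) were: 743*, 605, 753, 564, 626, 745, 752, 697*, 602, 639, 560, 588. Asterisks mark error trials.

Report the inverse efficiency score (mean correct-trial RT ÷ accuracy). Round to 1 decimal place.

Correct trials (n=10): 605, 753, 564, 626, 745, 752, 602, 639, 560, 588
Mean correct RT = 6434/10 = 643.4000 ms
Proportion correct = 10/12
IES = 643.4000 / (10/12) = 772.080 ms

772.1 ms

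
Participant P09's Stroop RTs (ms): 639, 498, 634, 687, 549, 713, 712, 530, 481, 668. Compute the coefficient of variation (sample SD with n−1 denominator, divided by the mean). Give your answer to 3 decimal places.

n = 10, Σ = 6111, M = 611.1000
Σ(x−M)² = 71016.900; s = √(71016.900/9) = 88.8300
CV = 88.8300 / 611.1000 = 0.14536

0.145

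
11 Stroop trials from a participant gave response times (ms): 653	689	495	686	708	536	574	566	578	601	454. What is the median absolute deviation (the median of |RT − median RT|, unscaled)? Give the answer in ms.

Sorted: 454, 495, 536, 566, 574, 578, 601, 653, 686, 689, 708 → median = 578
|x − 578|: 75, 111, 83, 108, 130, 42, 4, 12, 0, 23, 124
Sorted deviations: 0, 4, 12, 23, 42, 75, 83, 108, 111, 124, 130 → MAD = 75

75 ms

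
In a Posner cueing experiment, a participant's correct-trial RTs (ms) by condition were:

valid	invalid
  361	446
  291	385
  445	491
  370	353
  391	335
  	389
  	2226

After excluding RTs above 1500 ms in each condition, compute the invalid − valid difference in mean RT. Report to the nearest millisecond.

28 ms

invalid: exclude 2226
M(valid) = 1858/5 = 371.600
M(invalid) = 2399/6 = 399.833
Difference = 399.833 − 371.600 = 28.233 ms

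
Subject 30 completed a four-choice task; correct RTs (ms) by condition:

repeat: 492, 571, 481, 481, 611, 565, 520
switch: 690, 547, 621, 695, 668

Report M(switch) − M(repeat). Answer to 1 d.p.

M(repeat) = 3721/7 = 531.571
M(switch) = 3221/5 = 644.200
Difference = 644.200 − 531.571 = 112.629 ms

112.6 ms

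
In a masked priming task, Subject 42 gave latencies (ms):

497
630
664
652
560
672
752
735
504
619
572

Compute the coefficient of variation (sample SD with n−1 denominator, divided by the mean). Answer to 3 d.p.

0.135

n = 11, Σ = 6857, M = 623.3636
Σ(x−M)² = 70778.545; s = √(70778.545/10) = 84.1300
CV = 84.1300 / 623.3636 = 0.13496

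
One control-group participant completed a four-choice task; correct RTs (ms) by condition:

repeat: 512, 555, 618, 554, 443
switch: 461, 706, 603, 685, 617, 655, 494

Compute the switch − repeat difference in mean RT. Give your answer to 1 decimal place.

M(repeat) = 2682/5 = 536.400
M(switch) = 4221/7 = 603.000
Difference = 603.000 − 536.400 = 66.600 ms

66.6 ms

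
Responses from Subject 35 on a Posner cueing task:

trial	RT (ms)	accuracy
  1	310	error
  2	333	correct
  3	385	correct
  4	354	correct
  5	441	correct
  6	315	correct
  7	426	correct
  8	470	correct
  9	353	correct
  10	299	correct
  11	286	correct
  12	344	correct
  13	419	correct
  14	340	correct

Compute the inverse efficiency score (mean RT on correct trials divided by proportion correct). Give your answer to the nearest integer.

395 ms

Correct trials (n=13): 333, 385, 354, 441, 315, 426, 470, 353, 299, 286, 344, 419, 340
Mean correct RT = 4765/13 = 366.5385 ms
Proportion correct = 13/14
IES = 366.5385 / (13/14) = 394.734 ms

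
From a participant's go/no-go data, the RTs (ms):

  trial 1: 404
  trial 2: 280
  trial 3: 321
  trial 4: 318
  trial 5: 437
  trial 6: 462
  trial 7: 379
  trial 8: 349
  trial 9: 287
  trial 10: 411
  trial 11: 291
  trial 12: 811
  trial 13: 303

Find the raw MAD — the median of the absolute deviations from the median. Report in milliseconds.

Sorted: 280, 287, 291, 303, 318, 321, 349, 379, 404, 411, 437, 462, 811 → median = 349
|x − 349|: 55, 69, 28, 31, 88, 113, 30, 0, 62, 62, 58, 462, 46
Sorted deviations: 0, 28, 30, 31, 46, 55, 58, 62, 62, 69, 88, 113, 462 → MAD = 58

58 ms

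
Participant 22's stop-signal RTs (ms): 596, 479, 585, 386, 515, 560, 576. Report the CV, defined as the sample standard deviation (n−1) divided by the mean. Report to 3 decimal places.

0.142

n = 7, Σ = 3697, M = 528.1429
Σ(x−M)² = 33934.857; s = √(33934.857/6) = 75.2051
CV = 75.2051 / 528.1429 = 0.14240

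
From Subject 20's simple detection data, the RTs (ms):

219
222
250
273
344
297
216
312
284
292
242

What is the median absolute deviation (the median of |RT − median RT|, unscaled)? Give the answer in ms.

Sorted: 216, 219, 222, 242, 250, 273, 284, 292, 297, 312, 344 → median = 273
|x − 273|: 54, 51, 23, 0, 71, 24, 57, 39, 11, 19, 31
Sorted deviations: 0, 11, 19, 23, 24, 31, 39, 51, 54, 57, 71 → MAD = 31

31 ms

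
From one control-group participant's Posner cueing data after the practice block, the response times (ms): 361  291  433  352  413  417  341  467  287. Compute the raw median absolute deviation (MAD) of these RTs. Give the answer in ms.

56 ms

Sorted: 287, 291, 341, 352, 361, 413, 417, 433, 467 → median = 361
|x − 361|: 0, 70, 72, 9, 52, 56, 20, 106, 74
Sorted deviations: 0, 9, 20, 52, 56, 70, 72, 74, 106 → MAD = 56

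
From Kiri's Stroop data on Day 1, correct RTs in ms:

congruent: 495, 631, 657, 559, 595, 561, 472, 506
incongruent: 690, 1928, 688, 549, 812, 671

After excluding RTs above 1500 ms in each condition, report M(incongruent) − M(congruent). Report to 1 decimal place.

122.5 ms

incongruent: exclude 1928
M(congruent) = 4476/8 = 559.500
M(incongruent) = 3410/5 = 682.000
Difference = 682.000 − 559.500 = 122.500 ms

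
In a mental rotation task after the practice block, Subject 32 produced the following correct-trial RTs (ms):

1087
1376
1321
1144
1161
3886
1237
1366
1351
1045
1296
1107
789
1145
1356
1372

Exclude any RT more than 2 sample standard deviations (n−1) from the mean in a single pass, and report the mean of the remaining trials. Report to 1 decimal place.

1210.2 ms

n = 16, ΣRT = 22039, M = 1377.438
Σ(x−M)² = 7093375.94; s = √(7093375.94/15) = 687.671
Cutoffs: 1377.438 ± 2·687.671 → [2.1, 2752.8]
Outside: 3886 → excluded.
Retained (n=15): Σ = 18153, mean = 18153/15 = 1210.200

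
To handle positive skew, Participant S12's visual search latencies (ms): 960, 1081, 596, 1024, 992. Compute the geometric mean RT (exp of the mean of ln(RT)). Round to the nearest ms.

911 ms

ln(RT): 6.8669, 6.9856, 6.3902, 6.9315, 6.8997
Mean ln(RT) = 34.0740/5 = 6.81480
Geometric mean = exp(6.81480) = 911.24 ms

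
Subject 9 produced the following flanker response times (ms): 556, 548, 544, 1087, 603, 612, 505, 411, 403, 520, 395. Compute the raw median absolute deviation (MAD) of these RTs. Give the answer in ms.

59 ms

Sorted: 395, 403, 411, 505, 520, 544, 548, 556, 603, 612, 1087 → median = 544
|x − 544|: 12, 4, 0, 543, 59, 68, 39, 133, 141, 24, 149
Sorted deviations: 0, 4, 12, 24, 39, 59, 68, 133, 141, 149, 543 → MAD = 59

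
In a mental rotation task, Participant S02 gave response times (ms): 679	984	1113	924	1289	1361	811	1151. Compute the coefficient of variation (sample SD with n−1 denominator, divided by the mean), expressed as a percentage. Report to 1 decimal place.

22.5%

n = 8, Σ = 8312, M = 1039.0000
Σ(x−M)² = 382038.000; s = √(382038.000/7) = 233.6169
CV = 233.6169 / 1039.0000 = 0.22485 = 22.485%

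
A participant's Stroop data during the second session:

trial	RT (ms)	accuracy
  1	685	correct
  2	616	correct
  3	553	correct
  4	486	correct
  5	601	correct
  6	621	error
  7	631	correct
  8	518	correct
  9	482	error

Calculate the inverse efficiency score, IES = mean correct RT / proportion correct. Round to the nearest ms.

751 ms

Correct trials (n=7): 685, 616, 553, 486, 601, 631, 518
Mean correct RT = 4090/7 = 584.2857 ms
Proportion correct = 7/9
IES = 584.2857 / (7/9) = 751.224 ms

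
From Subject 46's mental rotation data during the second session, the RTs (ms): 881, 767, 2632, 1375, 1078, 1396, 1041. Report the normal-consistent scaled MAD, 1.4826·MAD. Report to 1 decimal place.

440.3 ms

Sorted: 767, 881, 1041, 1078, 1375, 1396, 2632 → median = 1078
|x − 1078| sorted: 0, 37, 197, 297, 311, 318, 1554 → MAD = 297
Robust SD ≈ 1.4826 × 297 = 440.332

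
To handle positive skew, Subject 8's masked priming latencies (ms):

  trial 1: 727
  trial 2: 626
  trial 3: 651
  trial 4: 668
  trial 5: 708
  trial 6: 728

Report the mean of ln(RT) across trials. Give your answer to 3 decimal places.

6.527

ln(RT): 6.5889, 6.4394, 6.4785, 6.5043, 6.5624, 6.5903
Σ ln(RT) = 39.1638
Mean = 39.1638/6 = 6.52730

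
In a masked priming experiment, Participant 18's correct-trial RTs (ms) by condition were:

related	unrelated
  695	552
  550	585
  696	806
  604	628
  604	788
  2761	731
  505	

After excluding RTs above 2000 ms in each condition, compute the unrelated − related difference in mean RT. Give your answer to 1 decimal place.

related: exclude 2761
M(related) = 3654/6 = 609.000
M(unrelated) = 4090/6 = 681.667
Difference = 681.667 − 609.000 = 72.667 ms

72.7 ms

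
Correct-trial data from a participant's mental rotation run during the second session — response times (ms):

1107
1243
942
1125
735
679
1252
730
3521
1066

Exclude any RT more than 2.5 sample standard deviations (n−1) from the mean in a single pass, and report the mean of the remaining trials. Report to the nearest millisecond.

987 ms

n = 10, ΣRT = 12400, M = 1240.000
Σ(x−M)² = 6182954.00; s = √(6182954.00/9) = 828.852
Cutoffs: 1240.000 ± 2.5·828.852 → [-832.1, 3312.1]
Outside: 3521 → excluded.
Retained (n=9): Σ = 8879, mean = 8879/9 = 986.556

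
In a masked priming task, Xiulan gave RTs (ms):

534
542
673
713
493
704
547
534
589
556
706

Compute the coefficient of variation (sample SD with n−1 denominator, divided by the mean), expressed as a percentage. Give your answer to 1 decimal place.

n = 11, Σ = 6591, M = 599.1818
Σ(x−M)² = 68533.636; s = √(68533.636/10) = 82.7850
CV = 82.7850 / 599.1818 = 0.13816 = 13.816%

13.8%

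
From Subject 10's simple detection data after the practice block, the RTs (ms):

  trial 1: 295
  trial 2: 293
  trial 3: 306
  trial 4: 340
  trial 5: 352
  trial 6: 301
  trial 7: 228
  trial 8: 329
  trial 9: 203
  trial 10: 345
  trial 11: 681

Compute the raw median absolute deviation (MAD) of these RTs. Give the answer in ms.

Sorted: 203, 228, 293, 295, 301, 306, 329, 340, 345, 352, 681 → median = 306
|x − 306|: 11, 13, 0, 34, 46, 5, 78, 23, 103, 39, 375
Sorted deviations: 0, 5, 11, 13, 23, 34, 39, 46, 78, 103, 375 → MAD = 34

34 ms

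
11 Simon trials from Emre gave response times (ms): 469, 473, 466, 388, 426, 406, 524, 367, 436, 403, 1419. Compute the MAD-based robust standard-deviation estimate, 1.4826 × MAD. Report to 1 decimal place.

48.9 ms

Sorted: 367, 388, 403, 406, 426, 436, 466, 469, 473, 524, 1419 → median = 436
|x − 436| sorted: 0, 10, 30, 30, 33, 33, 37, 48, 69, 88, 983 → MAD = 33
Robust SD ≈ 1.4826 × 33 = 48.926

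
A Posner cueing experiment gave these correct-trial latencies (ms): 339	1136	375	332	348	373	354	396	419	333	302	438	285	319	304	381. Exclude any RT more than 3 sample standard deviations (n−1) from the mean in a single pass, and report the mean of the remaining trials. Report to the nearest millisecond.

n = 16, ΣRT = 6434, M = 402.125
Σ(x−M)² = 601419.75; s = √(601419.75/15) = 200.236
Cutoffs: 402.125 ± 3·200.236 → [-198.6, 1002.8]
Outside: 1136 → excluded.
Retained (n=15): Σ = 5298, mean = 5298/15 = 353.200

353 ms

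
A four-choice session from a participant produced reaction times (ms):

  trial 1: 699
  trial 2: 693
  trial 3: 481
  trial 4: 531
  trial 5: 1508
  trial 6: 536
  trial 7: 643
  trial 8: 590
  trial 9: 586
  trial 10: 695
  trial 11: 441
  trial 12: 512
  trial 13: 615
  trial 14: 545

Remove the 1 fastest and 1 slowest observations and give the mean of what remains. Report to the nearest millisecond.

Sorted: 441, 481, 512, 531, 536, 545, 586, 590, 615, 643, 693, 695, 699, 1508
Drop lowest 1 (441) and highest 1 (1508)
Remaining (n=12): Σ = 7126, mean = 7126/12 = 593.833

594 ms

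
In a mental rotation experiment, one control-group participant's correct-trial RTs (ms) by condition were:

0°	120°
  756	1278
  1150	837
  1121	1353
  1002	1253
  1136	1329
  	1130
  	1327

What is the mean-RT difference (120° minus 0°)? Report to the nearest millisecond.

M(0°) = 5165/5 = 1033.000
M(120°) = 8507/7 = 1215.286
Difference = 1215.286 − 1033.000 = 182.286 ms

182 ms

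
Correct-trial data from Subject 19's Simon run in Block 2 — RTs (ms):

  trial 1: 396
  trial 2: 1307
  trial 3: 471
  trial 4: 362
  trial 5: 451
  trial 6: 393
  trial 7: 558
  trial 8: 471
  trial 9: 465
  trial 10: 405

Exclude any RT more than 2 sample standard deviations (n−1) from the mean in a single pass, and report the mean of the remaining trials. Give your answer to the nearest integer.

441 ms

n = 10, ΣRT = 5279, M = 527.900
Σ(x−M)² = 702470.90; s = √(702470.90/9) = 279.378
Cutoffs: 527.900 ± 2·279.378 → [-30.9, 1086.7]
Outside: 1307 → excluded.
Retained (n=9): Σ = 3972, mean = 3972/9 = 441.333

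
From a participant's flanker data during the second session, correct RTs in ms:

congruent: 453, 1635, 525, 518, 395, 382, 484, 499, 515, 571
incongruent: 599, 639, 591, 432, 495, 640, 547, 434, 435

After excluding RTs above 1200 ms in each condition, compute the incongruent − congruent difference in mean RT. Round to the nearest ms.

congruent: exclude 1635
M(congruent) = 4342/9 = 482.444
M(incongruent) = 4812/9 = 534.667
Difference = 534.667 − 482.444 = 52.222 ms

52 ms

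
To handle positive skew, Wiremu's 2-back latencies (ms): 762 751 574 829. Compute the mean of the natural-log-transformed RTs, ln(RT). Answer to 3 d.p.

6.583

ln(RT): 6.6359, 6.6214, 6.3526, 6.7202
Σ ln(RT) = 26.3302
Mean = 26.3302/4 = 6.58255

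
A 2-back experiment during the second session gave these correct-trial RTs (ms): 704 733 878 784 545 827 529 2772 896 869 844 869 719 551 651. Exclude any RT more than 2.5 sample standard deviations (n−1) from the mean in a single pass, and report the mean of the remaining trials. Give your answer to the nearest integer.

n = 15, ΣRT = 13171, M = 878.067
Σ(x−M)² = 4068044.93; s = √(4068044.93/14) = 539.050
Cutoffs: 878.067 ± 2.5·539.050 → [-469.6, 2225.7]
Outside: 2772 → excluded.
Retained (n=14): Σ = 10399, mean = 10399/14 = 742.786

743 ms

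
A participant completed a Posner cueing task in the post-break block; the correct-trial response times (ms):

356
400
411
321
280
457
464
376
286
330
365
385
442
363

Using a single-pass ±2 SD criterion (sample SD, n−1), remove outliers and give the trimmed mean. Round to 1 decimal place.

374.0 ms

n = 14, ΣRT = 5236, M = 374.000
Σ(x−M)² = 43634.00; s = √(43634.00/13) = 57.935
Cutoffs: 374.000 ± 2·57.935 → [258.1, 489.9]
No RTs fall outside the cutoffs; all 14 retained. Mean = 5236/14 = 374.000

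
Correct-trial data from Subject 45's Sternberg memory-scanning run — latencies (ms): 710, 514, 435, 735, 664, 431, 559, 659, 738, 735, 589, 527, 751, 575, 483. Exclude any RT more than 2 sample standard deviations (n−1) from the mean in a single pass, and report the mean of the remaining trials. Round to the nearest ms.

n = 15, ΣRT = 9105, M = 607.000
Σ(x−M)² = 181864.00; s = √(181864.00/14) = 113.975
Cutoffs: 607.000 ± 2·113.975 → [379.1, 834.9]
No RTs fall outside the cutoffs; all 15 retained. Mean = 9105/15 = 607.000

607 ms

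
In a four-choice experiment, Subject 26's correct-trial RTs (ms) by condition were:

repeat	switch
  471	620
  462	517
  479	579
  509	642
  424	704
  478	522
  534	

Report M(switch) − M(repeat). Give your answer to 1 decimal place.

117.8 ms

M(repeat) = 3357/7 = 479.571
M(switch) = 3584/6 = 597.333
Difference = 597.333 − 479.571 = 117.762 ms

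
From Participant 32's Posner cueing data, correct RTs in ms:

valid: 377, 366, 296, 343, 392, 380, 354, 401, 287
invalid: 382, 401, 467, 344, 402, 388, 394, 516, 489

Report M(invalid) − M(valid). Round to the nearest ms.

65 ms

M(valid) = 3196/9 = 355.111
M(invalid) = 3783/9 = 420.333
Difference = 420.333 − 355.111 = 65.222 ms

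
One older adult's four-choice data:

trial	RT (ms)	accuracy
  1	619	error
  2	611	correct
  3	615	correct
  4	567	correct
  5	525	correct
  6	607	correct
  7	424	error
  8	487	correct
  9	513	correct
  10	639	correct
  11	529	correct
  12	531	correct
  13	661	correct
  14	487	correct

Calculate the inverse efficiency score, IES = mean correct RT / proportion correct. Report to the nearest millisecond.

Correct trials (n=12): 611, 615, 567, 525, 607, 487, 513, 639, 529, 531, 661, 487
Mean correct RT = 6772/12 = 564.3333 ms
Proportion correct = 12/14
IES = 564.3333 / (12/14) = 658.389 ms

658 ms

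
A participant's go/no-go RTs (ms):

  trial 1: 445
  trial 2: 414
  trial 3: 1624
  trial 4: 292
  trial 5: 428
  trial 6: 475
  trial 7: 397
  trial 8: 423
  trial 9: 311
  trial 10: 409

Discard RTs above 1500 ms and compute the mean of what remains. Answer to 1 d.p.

399.3 ms

Excluded: 1624
Retained (n=9): Σ = 3594
Mean = 3594/9 = 399.3333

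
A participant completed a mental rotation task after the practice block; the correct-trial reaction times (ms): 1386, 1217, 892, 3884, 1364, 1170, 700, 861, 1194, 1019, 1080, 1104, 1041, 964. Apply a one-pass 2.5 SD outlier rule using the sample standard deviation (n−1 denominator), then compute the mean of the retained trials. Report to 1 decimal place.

n = 14, ΣRT = 17876, M = 1276.857
Σ(x−M)² = 7781013.71; s = √(7781013.71/13) = 773.653
Cutoffs: 1276.857 ± 2.5·773.653 → [-657.3, 3211.0]
Outside: 3884 → excluded.
Retained (n=13): Σ = 13992, mean = 13992/13 = 1076.308

1076.3 ms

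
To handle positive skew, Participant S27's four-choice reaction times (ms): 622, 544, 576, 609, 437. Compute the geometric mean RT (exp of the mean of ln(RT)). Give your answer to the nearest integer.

ln(RT): 6.4329, 6.2989, 6.3561, 6.4118, 6.0799
Mean ln(RT) = 31.5797/5 = 6.31595
Geometric mean = exp(6.31595) = 553.33 ms

553 ms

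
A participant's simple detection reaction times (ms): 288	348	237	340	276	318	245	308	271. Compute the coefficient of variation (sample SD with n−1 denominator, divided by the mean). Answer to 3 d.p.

n = 9, Σ = 2631, M = 292.3333
Σ(x−M)² = 12318.000; s = √(12318.000/8) = 39.2396
CV = 39.2396 / 292.3333 = 0.13423

0.134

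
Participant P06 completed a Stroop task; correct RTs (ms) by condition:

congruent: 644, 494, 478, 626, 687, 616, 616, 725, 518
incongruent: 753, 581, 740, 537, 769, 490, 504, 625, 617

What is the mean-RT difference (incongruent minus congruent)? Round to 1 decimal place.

23.6 ms

M(congruent) = 5404/9 = 600.444
M(incongruent) = 5616/9 = 624.000
Difference = 624.000 − 600.444 = 23.556 ms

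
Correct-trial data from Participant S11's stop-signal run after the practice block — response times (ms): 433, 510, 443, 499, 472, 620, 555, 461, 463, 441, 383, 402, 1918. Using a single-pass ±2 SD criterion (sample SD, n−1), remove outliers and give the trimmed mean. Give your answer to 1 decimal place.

473.5 ms

n = 13, ΣRT = 7600, M = 584.615
Σ(x−M)² = 1973359.08; s = √(1973359.08/12) = 405.520
Cutoffs: 584.615 ± 2·405.520 → [-226.4, 1395.7]
Outside: 1918 → excluded.
Retained (n=12): Σ = 5682, mean = 5682/12 = 473.500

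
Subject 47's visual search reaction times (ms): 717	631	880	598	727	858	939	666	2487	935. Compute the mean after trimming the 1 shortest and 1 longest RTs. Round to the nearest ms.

794 ms

Sorted: 598, 631, 666, 717, 727, 858, 880, 935, 939, 2487
Drop lowest 1 (598) and highest 1 (2487)
Remaining (n=8): Σ = 6353, mean = 6353/8 = 794.125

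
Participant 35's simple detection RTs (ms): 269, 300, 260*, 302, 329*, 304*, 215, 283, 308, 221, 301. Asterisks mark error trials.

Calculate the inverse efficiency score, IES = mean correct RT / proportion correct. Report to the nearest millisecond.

378 ms

Correct trials (n=8): 269, 300, 302, 215, 283, 308, 221, 301
Mean correct RT = 2199/8 = 274.8750 ms
Proportion correct = 8/11
IES = 274.8750 / (8/11) = 377.953 ms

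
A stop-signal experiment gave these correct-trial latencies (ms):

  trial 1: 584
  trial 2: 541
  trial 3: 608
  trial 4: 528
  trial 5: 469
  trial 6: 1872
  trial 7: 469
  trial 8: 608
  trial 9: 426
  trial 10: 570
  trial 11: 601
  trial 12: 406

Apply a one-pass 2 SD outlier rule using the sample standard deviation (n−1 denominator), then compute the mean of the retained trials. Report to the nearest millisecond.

528 ms

n = 12, ΣRT = 7682, M = 640.167
Σ(x−M)² = 1710807.67; s = √(1710807.67/11) = 394.370
Cutoffs: 640.167 ± 2·394.370 → [-148.6, 1428.9]
Outside: 1872 → excluded.
Retained (n=11): Σ = 5810, mean = 5810/11 = 528.182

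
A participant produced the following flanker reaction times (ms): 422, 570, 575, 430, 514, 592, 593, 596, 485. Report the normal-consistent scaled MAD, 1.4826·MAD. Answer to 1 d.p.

38.5 ms

Sorted: 422, 430, 485, 514, 570, 575, 592, 593, 596 → median = 570
|x − 570| sorted: 0, 5, 22, 23, 26, 56, 85, 140, 148 → MAD = 26
Robust SD ≈ 1.4826 × 26 = 38.548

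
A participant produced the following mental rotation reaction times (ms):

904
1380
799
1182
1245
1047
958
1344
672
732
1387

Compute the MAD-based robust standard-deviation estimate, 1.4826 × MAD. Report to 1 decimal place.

367.7 ms

Sorted: 672, 732, 799, 904, 958, 1047, 1182, 1245, 1344, 1380, 1387 → median = 1047
|x − 1047| sorted: 0, 89, 135, 143, 198, 248, 297, 315, 333, 340, 375 → MAD = 248
Robust SD ≈ 1.4826 × 248 = 367.685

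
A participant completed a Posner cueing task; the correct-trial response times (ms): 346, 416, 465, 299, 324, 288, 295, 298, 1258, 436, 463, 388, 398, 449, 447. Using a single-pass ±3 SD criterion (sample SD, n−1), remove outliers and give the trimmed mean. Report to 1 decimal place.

n = 15, ΣRT = 6570, M = 438.000
Σ(x−M)² = 781874.00; s = √(781874.00/14) = 236.322
Cutoffs: 438.000 ± 3·236.322 → [-271.0, 1147.0]
Outside: 1258 → excluded.
Retained (n=14): Σ = 5312, mean = 5312/14 = 379.429

379.4 ms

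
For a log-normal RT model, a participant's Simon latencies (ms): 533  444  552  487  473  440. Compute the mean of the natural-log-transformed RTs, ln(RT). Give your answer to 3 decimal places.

ln(RT): 6.2785, 6.0958, 6.3135, 6.1883, 6.1591, 6.0868
Σ ln(RT) = 37.1220
Mean = 37.1220/6 = 6.18700

6.187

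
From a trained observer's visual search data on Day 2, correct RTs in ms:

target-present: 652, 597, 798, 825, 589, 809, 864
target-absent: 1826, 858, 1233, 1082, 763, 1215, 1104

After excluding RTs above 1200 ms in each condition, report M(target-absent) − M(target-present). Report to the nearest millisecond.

target-absent: exclude 1826, 1233, 1215
M(target-present) = 5134/7 = 733.429
M(target-absent) = 3807/4 = 951.750
Difference = 951.750 − 733.429 = 218.321 ms

218 ms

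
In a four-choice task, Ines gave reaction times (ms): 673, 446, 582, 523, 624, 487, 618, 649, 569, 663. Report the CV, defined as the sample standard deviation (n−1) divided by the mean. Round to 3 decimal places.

0.132

n = 10, Σ = 5834, M = 583.4000
Σ(x−M)² = 53542.400; s = √(53542.400/9) = 77.1308
CV = 77.1308 / 583.4000 = 0.13221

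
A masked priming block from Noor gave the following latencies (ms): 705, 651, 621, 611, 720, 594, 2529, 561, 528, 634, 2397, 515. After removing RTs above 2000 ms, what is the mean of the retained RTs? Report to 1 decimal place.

614.0 ms

Excluded: 2397, 2529
Retained (n=10): Σ = 6140
Mean = 6140/10 = 614.0000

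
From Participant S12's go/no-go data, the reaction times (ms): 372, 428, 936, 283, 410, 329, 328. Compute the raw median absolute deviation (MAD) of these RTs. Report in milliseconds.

Sorted: 283, 328, 329, 372, 410, 428, 936 → median = 372
|x − 372|: 0, 56, 564, 89, 38, 43, 44
Sorted deviations: 0, 38, 43, 44, 56, 89, 564 → MAD = 44

44 ms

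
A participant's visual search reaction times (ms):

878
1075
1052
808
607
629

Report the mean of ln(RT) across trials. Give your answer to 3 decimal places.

6.711

ln(RT): 6.7776, 6.9801, 6.9584, 6.6946, 6.4085, 6.4441
Σ ln(RT) = 40.2634
Mean = 40.2634/6 = 6.71057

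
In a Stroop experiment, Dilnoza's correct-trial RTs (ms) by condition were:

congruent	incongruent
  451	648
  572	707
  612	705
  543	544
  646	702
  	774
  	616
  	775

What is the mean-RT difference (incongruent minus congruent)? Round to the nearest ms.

119 ms

M(congruent) = 2824/5 = 564.800
M(incongruent) = 5471/8 = 683.875
Difference = 683.875 − 564.800 = 119.075 ms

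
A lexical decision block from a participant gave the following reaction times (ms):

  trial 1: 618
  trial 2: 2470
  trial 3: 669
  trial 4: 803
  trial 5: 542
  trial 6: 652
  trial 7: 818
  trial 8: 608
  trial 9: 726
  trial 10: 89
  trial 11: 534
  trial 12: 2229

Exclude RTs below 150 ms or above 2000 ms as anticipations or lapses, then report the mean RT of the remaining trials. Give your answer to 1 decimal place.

663.3 ms

Excluded: 89, 2229, 2470
Retained (n=9): Σ = 5970
Mean = 5970/9 = 663.3333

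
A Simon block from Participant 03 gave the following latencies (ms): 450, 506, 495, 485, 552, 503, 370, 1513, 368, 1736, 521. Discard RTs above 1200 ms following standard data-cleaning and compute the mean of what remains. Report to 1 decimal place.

Excluded: 1513, 1736
Retained (n=9): Σ = 4250
Mean = 4250/9 = 472.2222

472.2 ms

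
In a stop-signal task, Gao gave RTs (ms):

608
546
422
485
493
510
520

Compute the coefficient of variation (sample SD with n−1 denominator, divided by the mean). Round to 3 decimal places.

0.112

n = 7, Σ = 3584, M = 512.0000
Σ(x−M)² = 19630.000; s = √(19630.000/6) = 57.1985
CV = 57.1985 / 512.0000 = 0.11172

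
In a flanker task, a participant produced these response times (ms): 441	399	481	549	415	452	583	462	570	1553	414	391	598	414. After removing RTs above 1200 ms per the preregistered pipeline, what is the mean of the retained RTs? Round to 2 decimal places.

Excluded: 1553
Retained (n=13): Σ = 6169
Mean = 6169/13 = 474.5385

474.54 ms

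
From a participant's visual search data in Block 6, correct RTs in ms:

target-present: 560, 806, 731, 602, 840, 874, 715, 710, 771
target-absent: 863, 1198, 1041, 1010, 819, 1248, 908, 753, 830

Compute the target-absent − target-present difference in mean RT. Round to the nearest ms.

M(target-present) = 6609/9 = 734.333
M(target-absent) = 8670/9 = 963.333
Difference = 963.333 − 734.333 = 229.000 ms

229 ms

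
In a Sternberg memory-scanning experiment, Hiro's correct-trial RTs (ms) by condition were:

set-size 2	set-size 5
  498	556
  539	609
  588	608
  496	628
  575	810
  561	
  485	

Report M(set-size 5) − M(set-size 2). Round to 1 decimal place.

M(set-size 2) = 3742/7 = 534.571
M(set-size 5) = 3211/5 = 642.200
Difference = 642.200 − 534.571 = 107.629 ms

107.6 ms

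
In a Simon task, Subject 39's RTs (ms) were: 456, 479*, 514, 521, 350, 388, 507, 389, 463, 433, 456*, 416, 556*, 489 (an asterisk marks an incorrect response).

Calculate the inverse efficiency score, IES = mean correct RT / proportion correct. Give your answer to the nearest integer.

Correct trials (n=11): 456, 514, 521, 350, 388, 507, 389, 463, 433, 416, 489
Mean correct RT = 4926/11 = 447.8182 ms
Proportion correct = 11/14
IES = 447.8182 / (11/14) = 569.950 ms

570 ms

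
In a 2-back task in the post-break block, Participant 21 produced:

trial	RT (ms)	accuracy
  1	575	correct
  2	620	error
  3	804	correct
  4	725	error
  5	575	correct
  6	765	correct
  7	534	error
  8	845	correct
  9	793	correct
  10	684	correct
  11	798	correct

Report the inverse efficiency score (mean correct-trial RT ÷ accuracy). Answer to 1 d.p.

1003.6 ms

Correct trials (n=8): 575, 804, 575, 765, 845, 793, 684, 798
Mean correct RT = 5839/8 = 729.8750 ms
Proportion correct = 8/11
IES = 729.8750 / (8/11) = 1003.578 ms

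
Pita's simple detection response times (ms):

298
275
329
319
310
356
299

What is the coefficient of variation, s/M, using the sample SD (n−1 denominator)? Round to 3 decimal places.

0.083

n = 7, Σ = 2186, M = 312.2857
Σ(x−M)² = 4011.429; s = √(4011.429/6) = 25.8567
CV = 25.8567 / 312.2857 = 0.08280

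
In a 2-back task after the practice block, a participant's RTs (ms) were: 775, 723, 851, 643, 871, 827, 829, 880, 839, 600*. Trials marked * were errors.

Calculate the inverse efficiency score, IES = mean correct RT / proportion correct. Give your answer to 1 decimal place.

893.6 ms

Correct trials (n=9): 775, 723, 851, 643, 871, 827, 829, 880, 839
Mean correct RT = 7238/9 = 804.2222 ms
Proportion correct = 9/10
IES = 804.2222 / (9/10) = 893.580 ms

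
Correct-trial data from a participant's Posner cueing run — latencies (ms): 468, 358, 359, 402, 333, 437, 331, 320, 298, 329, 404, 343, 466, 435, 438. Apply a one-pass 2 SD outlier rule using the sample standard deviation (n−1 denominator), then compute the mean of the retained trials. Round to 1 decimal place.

381.4 ms

n = 15, ΣRT = 5721, M = 381.400
Σ(x−M)² = 45637.60; s = √(45637.60/14) = 57.095
Cutoffs: 381.400 ± 2·57.095 → [267.2, 495.6]
No RTs fall outside the cutoffs; all 15 retained. Mean = 5721/15 = 381.400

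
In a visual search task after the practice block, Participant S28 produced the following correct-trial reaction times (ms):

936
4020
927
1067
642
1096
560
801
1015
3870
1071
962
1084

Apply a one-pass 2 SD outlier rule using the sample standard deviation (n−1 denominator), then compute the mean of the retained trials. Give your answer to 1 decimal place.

923.7 ms

n = 13, ΣRT = 18051, M = 1388.538
Σ(x−M)² = 15793053.23; s = √(15793053.23/12) = 1147.209
Cutoffs: 1388.538 ± 2·1147.209 → [-905.9, 3683.0]
Outside: 3870, 4020 → excluded.
Retained (n=11): Σ = 10161, mean = 10161/11 = 923.727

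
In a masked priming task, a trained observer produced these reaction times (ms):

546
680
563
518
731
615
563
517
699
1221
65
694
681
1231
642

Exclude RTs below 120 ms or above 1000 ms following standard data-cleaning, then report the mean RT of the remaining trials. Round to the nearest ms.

Excluded: 65, 1221, 1231
Retained (n=12): Σ = 7449
Mean = 7449/12 = 620.7500

621 ms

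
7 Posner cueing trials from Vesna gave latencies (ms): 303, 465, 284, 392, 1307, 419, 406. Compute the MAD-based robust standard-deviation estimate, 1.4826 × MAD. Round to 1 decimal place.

Sorted: 284, 303, 392, 406, 419, 465, 1307 → median = 406
|x − 406| sorted: 0, 13, 14, 59, 103, 122, 901 → MAD = 59
Robust SD ≈ 1.4826 × 59 = 87.473

87.5 ms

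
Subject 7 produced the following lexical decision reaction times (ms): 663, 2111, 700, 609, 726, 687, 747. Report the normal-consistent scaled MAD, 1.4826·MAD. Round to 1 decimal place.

Sorted: 609, 663, 687, 700, 726, 747, 2111 → median = 700
|x − 700| sorted: 0, 13, 26, 37, 47, 91, 1411 → MAD = 37
Robust SD ≈ 1.4826 × 37 = 54.856

54.9 ms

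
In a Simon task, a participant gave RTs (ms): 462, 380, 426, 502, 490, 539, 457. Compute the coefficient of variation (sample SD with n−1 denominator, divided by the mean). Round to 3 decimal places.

n = 7, Σ = 3256, M = 465.1429
Σ(x−M)² = 16288.857; s = √(16288.857/6) = 52.1038
CV = 52.1038 / 465.1429 = 0.11202

0.112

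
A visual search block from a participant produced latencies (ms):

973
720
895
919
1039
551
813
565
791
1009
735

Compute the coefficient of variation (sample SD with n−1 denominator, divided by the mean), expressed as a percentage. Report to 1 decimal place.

20.4%

n = 11, Σ = 9010, M = 819.0909
Σ(x−M)² = 278008.909; s = √(278008.909/10) = 166.7360
CV = 166.7360 / 819.0909 = 0.20356 = 20.356%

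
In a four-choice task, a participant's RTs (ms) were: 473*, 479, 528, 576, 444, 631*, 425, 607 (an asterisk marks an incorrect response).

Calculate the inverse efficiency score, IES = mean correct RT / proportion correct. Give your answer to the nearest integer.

Correct trials (n=6): 479, 528, 576, 444, 425, 607
Mean correct RT = 3059/6 = 509.8333 ms
Proportion correct = 6/8
IES = 509.8333 / (6/8) = 679.778 ms

680 ms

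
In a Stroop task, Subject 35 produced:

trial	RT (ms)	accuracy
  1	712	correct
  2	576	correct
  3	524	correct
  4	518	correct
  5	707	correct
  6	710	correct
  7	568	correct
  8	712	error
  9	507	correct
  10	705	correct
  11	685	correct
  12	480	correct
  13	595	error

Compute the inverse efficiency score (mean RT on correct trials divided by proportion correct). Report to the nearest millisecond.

Correct trials (n=11): 712, 576, 524, 518, 707, 710, 568, 507, 705, 685, 480
Mean correct RT = 6692/11 = 608.3636 ms
Proportion correct = 11/13
IES = 608.3636 / (11/13) = 718.975 ms

719 ms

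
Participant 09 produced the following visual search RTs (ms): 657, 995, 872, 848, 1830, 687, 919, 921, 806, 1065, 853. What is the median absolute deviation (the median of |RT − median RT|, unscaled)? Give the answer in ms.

Sorted: 657, 687, 806, 848, 853, 872, 919, 921, 995, 1065, 1830 → median = 872
|x − 872|: 215, 123, 0, 24, 958, 185, 47, 49, 66, 193, 19
Sorted deviations: 0, 19, 24, 47, 49, 66, 123, 185, 193, 215, 958 → MAD = 66

66 ms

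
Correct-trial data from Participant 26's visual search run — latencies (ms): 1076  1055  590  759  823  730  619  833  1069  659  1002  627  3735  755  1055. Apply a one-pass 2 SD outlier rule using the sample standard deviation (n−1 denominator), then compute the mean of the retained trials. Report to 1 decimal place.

n = 15, ΣRT = 15387, M = 1025.800
Σ(x−M)² = 8305726.40; s = √(8305726.40/14) = 770.238
Cutoffs: 1025.800 ± 2·770.238 → [-514.7, 2566.3]
Outside: 3735 → excluded.
Retained (n=14): Σ = 11652, mean = 11652/14 = 832.286

832.3 ms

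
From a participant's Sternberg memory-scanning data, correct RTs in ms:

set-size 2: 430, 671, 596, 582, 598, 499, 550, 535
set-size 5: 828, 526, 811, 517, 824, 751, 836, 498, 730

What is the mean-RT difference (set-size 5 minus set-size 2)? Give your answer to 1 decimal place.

M(set-size 2) = 4461/8 = 557.625
M(set-size 5) = 6321/9 = 702.333
Difference = 702.333 − 557.625 = 144.708 ms

144.7 ms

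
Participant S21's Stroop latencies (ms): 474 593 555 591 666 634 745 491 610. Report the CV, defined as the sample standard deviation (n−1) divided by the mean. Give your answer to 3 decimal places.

n = 9, Σ = 5359, M = 595.4444
Σ(x−M)² = 56362.222; s = √(56362.222/8) = 83.9362
CV = 83.9362 / 595.4444 = 0.14096

0.141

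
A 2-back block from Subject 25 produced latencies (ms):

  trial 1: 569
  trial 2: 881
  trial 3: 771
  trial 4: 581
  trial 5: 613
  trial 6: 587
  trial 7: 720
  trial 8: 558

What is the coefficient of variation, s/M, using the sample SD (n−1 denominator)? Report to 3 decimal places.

n = 8, Σ = 5280, M = 660.0000
Σ(x−M)² = 97226.000; s = √(97226.000/7) = 117.8534
CV = 117.8534 / 660.0000 = 0.17857

0.179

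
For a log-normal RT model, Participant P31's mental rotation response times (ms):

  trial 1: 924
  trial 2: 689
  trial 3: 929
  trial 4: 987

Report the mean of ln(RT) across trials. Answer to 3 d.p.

6.773

ln(RT): 6.8287, 6.5352, 6.8341, 6.8947
Σ ln(RT) = 27.0927
Mean = 27.0927/4 = 6.77318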